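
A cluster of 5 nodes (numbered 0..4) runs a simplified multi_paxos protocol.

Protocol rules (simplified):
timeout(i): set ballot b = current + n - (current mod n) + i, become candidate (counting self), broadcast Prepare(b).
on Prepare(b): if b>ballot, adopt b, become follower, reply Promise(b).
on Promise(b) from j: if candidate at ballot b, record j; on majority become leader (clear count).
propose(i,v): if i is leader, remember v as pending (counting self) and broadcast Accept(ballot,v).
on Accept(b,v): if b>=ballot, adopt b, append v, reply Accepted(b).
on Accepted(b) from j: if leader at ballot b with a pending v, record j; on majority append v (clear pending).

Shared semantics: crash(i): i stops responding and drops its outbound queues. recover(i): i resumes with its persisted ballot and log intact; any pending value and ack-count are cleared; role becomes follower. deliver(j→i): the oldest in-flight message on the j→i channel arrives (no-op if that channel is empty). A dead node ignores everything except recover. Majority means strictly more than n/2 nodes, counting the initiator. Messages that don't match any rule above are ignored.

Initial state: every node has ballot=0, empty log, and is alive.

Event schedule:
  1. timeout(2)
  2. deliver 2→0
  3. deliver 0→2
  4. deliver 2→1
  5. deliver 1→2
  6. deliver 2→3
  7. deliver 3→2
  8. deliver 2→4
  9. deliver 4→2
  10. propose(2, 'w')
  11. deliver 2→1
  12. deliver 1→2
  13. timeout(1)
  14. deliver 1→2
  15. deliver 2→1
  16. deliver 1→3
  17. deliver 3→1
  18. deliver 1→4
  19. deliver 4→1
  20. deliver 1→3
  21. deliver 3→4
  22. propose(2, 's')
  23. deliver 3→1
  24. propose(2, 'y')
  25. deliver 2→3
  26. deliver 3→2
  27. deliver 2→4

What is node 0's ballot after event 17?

7

e1 timeout(2): 2[cand,b=7,-]
e2 deliver 2→0: 0[foll,b=7,-]
e3 deliver 0→2: ·
e4 deliver 2→1: 1[foll,b=7,-]
e5 deliver 1→2: 2[lead,b=7,-]
e6 deliver 2→3: 3[foll,b=7,-]
e7 deliver 3→2: ·
e8 deliver 2→4: 4[foll,b=7,-]
e9 deliver 4→2: ·
e10 propose(2,'w'): ·
e11 deliver 2→1: 1[foll,b=7,w]
e12 deliver 1→2: ·
e13 timeout(1): 1[cand,b=11,w]
e14 deliver 1→2: 2[foll,b=11,-]
e15 deliver 2→1: ·
e16 deliver 1→3: 3[foll,b=11,-]
e17 deliver 3→1: 1[lead,b=11,w]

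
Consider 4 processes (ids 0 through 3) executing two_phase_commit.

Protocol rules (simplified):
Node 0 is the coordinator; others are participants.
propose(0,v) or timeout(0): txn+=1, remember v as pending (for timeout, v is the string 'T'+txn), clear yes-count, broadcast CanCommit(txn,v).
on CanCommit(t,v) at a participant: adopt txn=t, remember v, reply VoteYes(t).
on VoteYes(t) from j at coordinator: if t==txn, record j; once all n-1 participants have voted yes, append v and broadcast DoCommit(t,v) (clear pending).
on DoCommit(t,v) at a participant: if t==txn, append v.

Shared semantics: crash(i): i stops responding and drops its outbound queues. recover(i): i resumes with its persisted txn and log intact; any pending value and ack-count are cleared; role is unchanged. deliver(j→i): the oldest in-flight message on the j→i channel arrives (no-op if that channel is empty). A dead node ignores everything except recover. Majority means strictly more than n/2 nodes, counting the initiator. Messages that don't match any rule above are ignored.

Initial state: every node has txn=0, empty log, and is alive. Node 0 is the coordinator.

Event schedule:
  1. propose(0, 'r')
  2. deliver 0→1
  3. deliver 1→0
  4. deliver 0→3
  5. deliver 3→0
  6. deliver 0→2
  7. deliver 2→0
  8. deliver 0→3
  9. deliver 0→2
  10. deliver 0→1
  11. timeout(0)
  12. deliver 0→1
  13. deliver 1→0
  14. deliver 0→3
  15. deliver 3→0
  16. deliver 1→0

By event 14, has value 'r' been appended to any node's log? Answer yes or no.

step 1 propose(0,'r'): 0={coor,t=1,log=-}
step 2 deliver 0→1: 1={part,t=1,log=-}
step 3 deliver 1→0: —
step 4 deliver 0→3: 3={part,t=1,log=-}
step 5 deliver 3→0: —
step 6 deliver 0→2: 2={part,t=1,log=-}
step 7 deliver 2→0: 0={coor,t=1,log=r}
step 8 deliver 0→3: 3={part,t=1,log=r}
step 9 deliver 0→2: 2={part,t=1,log=r}
step 10 deliver 0→1: 1={part,t=1,log=r}
step 11 timeout(0): 0={coor,t=2,log=r}
step 12 deliver 0→1: 1={part,t=2,log=r}
step 13 deliver 1→0: —
step 14 deliver 0→3: 3={part,t=2,log=r}

yes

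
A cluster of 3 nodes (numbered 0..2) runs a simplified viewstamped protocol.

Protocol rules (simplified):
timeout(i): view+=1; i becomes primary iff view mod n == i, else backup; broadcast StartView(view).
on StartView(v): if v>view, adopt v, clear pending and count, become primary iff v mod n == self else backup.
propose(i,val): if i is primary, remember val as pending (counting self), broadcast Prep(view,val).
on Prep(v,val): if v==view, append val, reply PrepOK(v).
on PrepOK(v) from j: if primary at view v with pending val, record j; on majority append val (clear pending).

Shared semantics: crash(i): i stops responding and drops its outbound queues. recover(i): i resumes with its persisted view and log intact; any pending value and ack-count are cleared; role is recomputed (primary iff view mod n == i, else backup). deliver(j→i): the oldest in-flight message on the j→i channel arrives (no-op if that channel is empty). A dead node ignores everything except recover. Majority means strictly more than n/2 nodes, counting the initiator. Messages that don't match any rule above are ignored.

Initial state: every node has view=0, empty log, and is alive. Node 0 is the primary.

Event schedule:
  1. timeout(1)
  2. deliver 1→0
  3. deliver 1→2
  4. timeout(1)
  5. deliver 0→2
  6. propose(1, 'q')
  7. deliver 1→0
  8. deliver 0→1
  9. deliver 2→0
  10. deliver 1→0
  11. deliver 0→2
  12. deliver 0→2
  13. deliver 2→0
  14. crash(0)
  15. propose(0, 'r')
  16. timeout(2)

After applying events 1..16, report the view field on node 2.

1. timeout(1):  <1:prim v1 ->
2. deliver 1→0:  <0:back v1 ->
3. deliver 1→2:  <2:back v1 ->
4. timeout(1):  <1:back v2 ->
5. deliver 0→2:  nop
6. propose(1,'q'):  nop
7. deliver 1→0:  <0:back v2 ->
8. deliver 0→1:  nop
9. deliver 2→0:  nop
10. deliver 1→0:  nop
11. deliver 0→2:  nop
12. deliver 0→2:  nop
13. deliver 2→0:  nop
14. crash(0):  <0:✗back v2 ->
15. propose(0,'r'):  nop
16. timeout(2):  <2:prim v2 ->

2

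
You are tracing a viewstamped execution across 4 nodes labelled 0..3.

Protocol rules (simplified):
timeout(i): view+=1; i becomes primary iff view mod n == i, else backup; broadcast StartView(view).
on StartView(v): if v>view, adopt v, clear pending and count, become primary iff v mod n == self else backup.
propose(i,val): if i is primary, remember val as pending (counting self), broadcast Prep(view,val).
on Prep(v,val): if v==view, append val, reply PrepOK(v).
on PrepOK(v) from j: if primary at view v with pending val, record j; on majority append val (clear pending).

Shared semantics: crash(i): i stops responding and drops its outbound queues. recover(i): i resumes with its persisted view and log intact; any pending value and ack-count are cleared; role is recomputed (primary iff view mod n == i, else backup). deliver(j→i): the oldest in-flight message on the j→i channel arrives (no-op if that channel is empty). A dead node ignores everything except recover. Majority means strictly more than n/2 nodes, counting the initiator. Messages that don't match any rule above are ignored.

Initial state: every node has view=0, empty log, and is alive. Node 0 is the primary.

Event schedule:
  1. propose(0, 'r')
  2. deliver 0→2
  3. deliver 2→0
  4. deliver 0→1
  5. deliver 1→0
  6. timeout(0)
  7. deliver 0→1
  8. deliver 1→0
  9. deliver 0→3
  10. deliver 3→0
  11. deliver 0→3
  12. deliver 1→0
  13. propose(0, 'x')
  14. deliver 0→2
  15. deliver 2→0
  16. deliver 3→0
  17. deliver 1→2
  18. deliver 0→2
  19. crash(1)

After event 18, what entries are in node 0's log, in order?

r

step 1 propose(0,'r'): —
step 2 deliver 0→2: 2={back,v=0,log=r}
step 3 deliver 2→0: —
step 4 deliver 0→1: 1={back,v=0,log=r}
step 5 deliver 1→0: 0={prim,v=0,log=r}
step 6 timeout(0): 0={back,v=1,log=r}
step 7 deliver 0→1: 1={prim,v=1,log=r}
step 8 deliver 1→0: —
step 9 deliver 0→3: 3={back,v=0,log=r}
step 10 deliver 3→0: —
step 11 deliver 0→3: 3={back,v=1,log=r}
step 12 deliver 1→0: —
step 13 propose(0,'x'): —
step 14 deliver 0→2: 2={back,v=1,log=r}
step 15 deliver 2→0: —
step 16 deliver 3→0: —
step 17 deliver 1→2: —
step 18 deliver 0→2: —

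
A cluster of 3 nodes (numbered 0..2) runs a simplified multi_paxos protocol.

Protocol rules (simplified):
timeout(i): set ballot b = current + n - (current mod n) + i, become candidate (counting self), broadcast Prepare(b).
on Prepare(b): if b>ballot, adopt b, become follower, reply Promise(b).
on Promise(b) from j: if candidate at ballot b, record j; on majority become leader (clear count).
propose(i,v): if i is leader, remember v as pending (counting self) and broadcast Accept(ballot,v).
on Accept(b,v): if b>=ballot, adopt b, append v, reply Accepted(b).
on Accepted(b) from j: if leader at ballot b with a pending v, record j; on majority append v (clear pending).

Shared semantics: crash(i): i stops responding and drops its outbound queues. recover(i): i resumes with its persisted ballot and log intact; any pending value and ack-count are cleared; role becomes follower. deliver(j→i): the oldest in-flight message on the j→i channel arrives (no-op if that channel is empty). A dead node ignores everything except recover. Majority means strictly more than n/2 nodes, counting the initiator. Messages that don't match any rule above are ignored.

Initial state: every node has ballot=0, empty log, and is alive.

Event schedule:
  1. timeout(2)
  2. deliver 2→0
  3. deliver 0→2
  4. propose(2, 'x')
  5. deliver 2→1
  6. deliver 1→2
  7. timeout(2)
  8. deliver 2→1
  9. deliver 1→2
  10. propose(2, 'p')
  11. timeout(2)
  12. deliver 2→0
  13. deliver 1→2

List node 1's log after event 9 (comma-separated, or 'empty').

x

[1] timeout(2) → N2(cand b5 [-])
[2] deliver 2→0 → N0(foll b5 [-])
[3] deliver 0→2 → N2(lead b5 [-])
[4] propose(2,'x') → ∅
[5] deliver 2→1 → N1(foll b5 [-])
[6] deliver 1→2 → ∅
[7] timeout(2) → N2(cand b8 [-])
[8] deliver 2→1 → N1(foll b5 [x])
[9] deliver 1→2 → ∅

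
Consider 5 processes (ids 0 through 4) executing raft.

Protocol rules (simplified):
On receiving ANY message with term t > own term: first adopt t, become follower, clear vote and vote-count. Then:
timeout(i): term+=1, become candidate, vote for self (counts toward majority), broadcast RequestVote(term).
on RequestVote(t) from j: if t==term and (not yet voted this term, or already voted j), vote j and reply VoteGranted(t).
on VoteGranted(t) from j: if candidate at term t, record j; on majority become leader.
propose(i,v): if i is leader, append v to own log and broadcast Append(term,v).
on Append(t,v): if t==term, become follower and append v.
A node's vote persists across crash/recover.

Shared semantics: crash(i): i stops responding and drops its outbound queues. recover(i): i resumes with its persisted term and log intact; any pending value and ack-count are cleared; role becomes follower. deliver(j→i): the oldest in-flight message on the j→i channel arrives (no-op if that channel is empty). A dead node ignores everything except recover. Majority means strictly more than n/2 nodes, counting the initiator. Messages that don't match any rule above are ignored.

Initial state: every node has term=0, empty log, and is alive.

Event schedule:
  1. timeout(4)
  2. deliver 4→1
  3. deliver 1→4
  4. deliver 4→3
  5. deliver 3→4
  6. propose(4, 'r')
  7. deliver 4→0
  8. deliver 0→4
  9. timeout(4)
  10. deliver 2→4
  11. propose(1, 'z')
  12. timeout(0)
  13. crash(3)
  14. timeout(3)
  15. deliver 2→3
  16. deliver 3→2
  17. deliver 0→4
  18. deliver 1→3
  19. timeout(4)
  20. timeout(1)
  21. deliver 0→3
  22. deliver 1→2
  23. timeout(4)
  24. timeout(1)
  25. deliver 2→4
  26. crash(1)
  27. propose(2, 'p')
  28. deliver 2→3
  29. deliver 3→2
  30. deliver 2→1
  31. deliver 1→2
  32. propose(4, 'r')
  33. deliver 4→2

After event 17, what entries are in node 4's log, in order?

r

after 1 — timeout(4): n4:cand/t1/[-]
after 2 — deliver 4→1: n1:foll/t1/[-]
after 3 — deliver 1→4: ·
after 4 — deliver 4→3: n3:foll/t1/[-]
after 5 — deliver 3→4: n4:lead/t1/[-]
after 6 — propose(4,'r'): n4:lead/t1/[r]
after 7 — deliver 4→0: n0:foll/t1/[-]
after 8 — deliver 0→4: ·
after 9 — timeout(4): n4:cand/t2/[r]
after 10 — deliver 2→4: ·
after 11 — propose(1,'z'): ·
after 12 — timeout(0): n0:cand/t2/[-]
after 13 — crash(3): n3:✗foll/t1/[-]
after 14 — timeout(3): ·
after 15 — deliver 2→3: ·
after 16 — deliver 3→2: ·
after 17 — deliver 0→4: ·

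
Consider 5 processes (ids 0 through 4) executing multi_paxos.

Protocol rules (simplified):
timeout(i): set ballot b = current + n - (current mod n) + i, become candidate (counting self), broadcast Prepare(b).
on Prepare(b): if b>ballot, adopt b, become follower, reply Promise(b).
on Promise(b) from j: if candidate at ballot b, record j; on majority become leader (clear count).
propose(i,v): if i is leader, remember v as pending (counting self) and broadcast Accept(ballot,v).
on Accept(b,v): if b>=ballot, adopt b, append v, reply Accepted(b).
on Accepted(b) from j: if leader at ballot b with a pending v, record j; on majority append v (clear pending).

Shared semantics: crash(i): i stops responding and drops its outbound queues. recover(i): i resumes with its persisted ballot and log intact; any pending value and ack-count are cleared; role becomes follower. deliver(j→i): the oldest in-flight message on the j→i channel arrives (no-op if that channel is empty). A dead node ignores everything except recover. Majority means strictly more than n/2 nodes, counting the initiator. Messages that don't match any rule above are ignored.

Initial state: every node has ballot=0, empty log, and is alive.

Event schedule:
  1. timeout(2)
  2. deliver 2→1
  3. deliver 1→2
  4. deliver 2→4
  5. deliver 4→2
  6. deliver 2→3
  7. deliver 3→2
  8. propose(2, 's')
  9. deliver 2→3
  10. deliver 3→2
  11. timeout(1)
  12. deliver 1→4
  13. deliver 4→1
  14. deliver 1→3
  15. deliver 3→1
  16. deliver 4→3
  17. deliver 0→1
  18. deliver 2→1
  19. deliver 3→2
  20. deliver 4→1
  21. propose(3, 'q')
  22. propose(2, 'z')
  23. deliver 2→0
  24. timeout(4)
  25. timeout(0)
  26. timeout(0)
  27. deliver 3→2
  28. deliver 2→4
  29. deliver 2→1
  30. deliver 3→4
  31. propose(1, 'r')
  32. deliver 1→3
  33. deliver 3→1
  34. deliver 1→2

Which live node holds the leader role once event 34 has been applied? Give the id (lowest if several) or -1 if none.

e1 timeout(2): 2[cand,b=7,-]
e2 deliver 2→1: 1[foll,b=7,-]
e3 deliver 1→2: ·
e4 deliver 2→4: 4[foll,b=7,-]
e5 deliver 4→2: 2[lead,b=7,-]
e6 deliver 2→3: 3[foll,b=7,-]
e7 deliver 3→2: ·
e8 propose(2,'s'): ·
e9 deliver 2→3: 3[foll,b=7,s]
e10 deliver 3→2: ·
e11 timeout(1): 1[cand,b=11,-]
e12 deliver 1→4: 4[foll,b=11,-]
e13 deliver 4→1: ·
e14 deliver 1→3: 3[foll,b=11,s]
e15 deliver 3→1: 1[lead,b=11,-]
e16 deliver 4→3: ·
e17 deliver 0→1: ·
e18 deliver 2→1: ·
e19 deliver 3→2: ·
e20 deliver 4→1: ·
e21 propose(3,'q'): ·
e22 propose(2,'z'): ·
e23 deliver 2→0: 0[foll,b=7,-]
e24 timeout(4): 4[cand,b=19,-]
e25 timeout(0): 0[cand,b=10,-]
e26 timeout(0): 0[cand,b=15,-]
e27 deliver 3→2: ·
e28 deliver 2→4: ·
e29 deliver 2→1: ·
e30 deliver 3→4: ·
e31 propose(1,'r'): ·
e32 deliver 1→3: 3[foll,b=11,s,r]
e33 deliver 3→1: ·
e34 deliver 1→2: 2[foll,b=11,-]

1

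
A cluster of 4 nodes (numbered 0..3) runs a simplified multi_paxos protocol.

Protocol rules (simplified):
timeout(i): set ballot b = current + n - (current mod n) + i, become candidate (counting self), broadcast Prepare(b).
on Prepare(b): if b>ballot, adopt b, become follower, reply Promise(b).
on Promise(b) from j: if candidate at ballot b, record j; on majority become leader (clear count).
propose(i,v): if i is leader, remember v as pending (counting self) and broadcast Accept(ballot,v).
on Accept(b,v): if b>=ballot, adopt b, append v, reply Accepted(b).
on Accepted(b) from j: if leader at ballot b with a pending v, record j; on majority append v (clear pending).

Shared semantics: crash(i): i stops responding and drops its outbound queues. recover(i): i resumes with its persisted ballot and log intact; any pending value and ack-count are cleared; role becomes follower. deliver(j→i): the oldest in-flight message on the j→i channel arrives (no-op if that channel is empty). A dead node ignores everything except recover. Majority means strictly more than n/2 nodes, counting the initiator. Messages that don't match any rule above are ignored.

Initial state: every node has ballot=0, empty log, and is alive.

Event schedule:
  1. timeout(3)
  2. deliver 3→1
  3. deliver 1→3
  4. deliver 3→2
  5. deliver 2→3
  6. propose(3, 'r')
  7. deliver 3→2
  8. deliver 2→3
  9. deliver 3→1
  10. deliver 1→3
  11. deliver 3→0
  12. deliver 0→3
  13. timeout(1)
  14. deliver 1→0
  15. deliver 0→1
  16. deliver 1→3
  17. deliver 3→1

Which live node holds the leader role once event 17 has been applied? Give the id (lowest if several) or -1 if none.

1

after 1 — timeout(3): n3:cand/b7/[-]
after 2 — deliver 3→1: n1:foll/b7/[-]
after 3 — deliver 1→3: ·
after 4 — deliver 3→2: n2:foll/b7/[-]
after 5 — deliver 2→3: n3:lead/b7/[-]
after 6 — propose(3,'r'): ·
after 7 — deliver 3→2: n2:foll/b7/[r]
after 8 — deliver 2→3: ·
after 9 — deliver 3→1: n1:foll/b7/[r]
after 10 — deliver 1→3: n3:lead/b7/[r]
after 11 — deliver 3→0: n0:foll/b7/[-]
after 12 — deliver 0→3: ·
after 13 — timeout(1): n1:cand/b9/[r]
after 14 — deliver 1→0: n0:foll/b9/[-]
after 15 — deliver 0→1: ·
after 16 — deliver 1→3: n3:foll/b9/[r]
after 17 — deliver 3→1: n1:lead/b9/[r]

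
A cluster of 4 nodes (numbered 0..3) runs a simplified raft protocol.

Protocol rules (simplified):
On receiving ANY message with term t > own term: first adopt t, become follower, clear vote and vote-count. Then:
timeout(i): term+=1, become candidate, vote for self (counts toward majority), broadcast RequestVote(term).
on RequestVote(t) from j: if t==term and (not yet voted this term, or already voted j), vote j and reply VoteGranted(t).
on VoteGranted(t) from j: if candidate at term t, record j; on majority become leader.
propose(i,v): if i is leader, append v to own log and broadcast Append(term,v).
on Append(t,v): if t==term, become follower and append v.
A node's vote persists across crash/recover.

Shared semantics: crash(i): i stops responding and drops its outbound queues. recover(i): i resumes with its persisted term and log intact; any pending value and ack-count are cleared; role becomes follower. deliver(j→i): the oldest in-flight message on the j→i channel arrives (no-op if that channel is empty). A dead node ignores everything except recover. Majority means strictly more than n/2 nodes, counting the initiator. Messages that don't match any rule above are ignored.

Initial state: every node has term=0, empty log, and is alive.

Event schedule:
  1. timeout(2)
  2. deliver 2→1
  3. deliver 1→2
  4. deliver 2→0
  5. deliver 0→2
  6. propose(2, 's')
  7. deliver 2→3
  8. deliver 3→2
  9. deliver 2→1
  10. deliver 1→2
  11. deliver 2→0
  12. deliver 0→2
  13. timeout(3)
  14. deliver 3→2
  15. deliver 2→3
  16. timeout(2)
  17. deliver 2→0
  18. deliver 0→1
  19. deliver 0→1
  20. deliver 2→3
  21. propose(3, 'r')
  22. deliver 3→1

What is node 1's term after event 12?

e1 timeout(2): 2[cand,t=1,-]
e2 deliver 2→1: 1[foll,t=1,-]
e3 deliver 1→2: ·
e4 deliver 2→0: 0[foll,t=1,-]
e5 deliver 0→2: 2[lead,t=1,-]
e6 propose(2,'s'): 2[lead,t=1,s]
e7 deliver 2→3: 3[foll,t=1,-]
e8 deliver 3→2: ·
e9 deliver 2→1: 1[foll,t=1,s]
e10 deliver 1→2: ·
e11 deliver 2→0: 0[foll,t=1,s]
e12 deliver 0→2: ·

1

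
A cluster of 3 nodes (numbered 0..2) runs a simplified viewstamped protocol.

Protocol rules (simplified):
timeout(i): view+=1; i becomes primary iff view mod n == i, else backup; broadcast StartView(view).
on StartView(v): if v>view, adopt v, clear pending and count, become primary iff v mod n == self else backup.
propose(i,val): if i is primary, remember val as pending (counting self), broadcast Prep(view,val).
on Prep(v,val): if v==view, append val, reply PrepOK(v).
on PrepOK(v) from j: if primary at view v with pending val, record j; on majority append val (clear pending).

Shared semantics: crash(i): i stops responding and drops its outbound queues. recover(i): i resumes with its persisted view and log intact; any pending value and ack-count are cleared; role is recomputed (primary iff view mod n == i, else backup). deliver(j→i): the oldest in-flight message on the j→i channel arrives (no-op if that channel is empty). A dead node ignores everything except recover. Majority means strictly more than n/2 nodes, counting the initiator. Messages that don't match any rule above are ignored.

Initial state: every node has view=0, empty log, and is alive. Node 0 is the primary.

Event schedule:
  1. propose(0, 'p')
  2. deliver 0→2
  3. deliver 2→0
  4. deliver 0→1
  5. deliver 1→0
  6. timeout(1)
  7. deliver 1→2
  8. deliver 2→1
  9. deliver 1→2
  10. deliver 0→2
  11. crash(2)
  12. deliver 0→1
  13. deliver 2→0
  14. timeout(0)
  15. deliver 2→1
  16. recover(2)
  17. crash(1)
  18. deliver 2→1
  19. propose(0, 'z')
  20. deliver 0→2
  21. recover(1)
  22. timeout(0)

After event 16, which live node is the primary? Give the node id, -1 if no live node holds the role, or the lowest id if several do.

after 1 — propose(0,'p'): ·
after 2 — deliver 0→2: n2:back/v0/[p]
after 3 — deliver 2→0: n0:prim/v0/[p]
after 4 — deliver 0→1: n1:back/v0/[p]
after 5 — deliver 1→0: ·
after 6 — timeout(1): n1:prim/v1/[p]
after 7 — deliver 1→2: n2:back/v1/[p]
after 8 — deliver 2→1: ·
after 9 — deliver 1→2: ·
after 10 — deliver 0→2: ·
after 11 — crash(2): n2:✗back/v1/[p]
after 12 — deliver 0→1: ·
after 13 — deliver 2→0: ·
after 14 — timeout(0): n0:back/v1/[p]
after 15 — deliver 2→1: ·
after 16 — recover(2): n2:back/v1/[p]

1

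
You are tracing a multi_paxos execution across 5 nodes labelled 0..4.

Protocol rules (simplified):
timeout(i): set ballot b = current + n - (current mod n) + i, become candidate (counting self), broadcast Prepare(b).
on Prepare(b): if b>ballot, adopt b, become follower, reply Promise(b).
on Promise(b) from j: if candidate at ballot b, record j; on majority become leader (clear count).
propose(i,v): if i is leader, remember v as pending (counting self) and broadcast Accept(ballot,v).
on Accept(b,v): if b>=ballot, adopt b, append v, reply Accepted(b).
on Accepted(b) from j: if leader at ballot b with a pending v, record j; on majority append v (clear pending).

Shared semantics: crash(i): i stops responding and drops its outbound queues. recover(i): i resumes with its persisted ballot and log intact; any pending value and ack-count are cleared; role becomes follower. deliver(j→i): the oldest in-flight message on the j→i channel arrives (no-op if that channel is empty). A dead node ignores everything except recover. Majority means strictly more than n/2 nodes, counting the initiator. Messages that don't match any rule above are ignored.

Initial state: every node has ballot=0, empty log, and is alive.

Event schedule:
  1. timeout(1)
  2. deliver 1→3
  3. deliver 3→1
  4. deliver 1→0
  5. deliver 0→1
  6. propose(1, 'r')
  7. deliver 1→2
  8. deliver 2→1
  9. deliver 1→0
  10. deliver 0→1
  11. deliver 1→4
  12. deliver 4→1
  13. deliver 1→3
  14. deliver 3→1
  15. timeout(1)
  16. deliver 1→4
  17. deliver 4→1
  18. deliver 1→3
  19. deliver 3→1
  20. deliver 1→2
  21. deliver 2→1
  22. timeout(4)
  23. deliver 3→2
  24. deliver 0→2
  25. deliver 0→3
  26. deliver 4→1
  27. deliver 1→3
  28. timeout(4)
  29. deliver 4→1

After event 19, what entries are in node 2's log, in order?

step 1 timeout(1): 1={cand,b=6,log=-}
step 2 deliver 1→3: 3={foll,b=6,log=-}
step 3 deliver 3→1: —
step 4 deliver 1→0: 0={foll,b=6,log=-}
step 5 deliver 0→1: 1={lead,b=6,log=-}
step 6 propose(1,'r'): —
step 7 deliver 1→2: 2={foll,b=6,log=-}
step 8 deliver 2→1: —
step 9 deliver 1→0: 0={foll,b=6,log=r}
step 10 deliver 0→1: —
step 11 deliver 1→4: 4={foll,b=6,log=-}
step 12 deliver 4→1: —
step 13 deliver 1→3: 3={foll,b=6,log=r}
step 14 deliver 3→1: 1={lead,b=6,log=r}
step 15 timeout(1): 1={cand,b=11,log=r}
step 16 deliver 1→4: 4={foll,b=6,log=r}
step 17 deliver 4→1: —
step 18 deliver 1→3: 3={foll,b=11,log=r}
step 19 deliver 3→1: —

empty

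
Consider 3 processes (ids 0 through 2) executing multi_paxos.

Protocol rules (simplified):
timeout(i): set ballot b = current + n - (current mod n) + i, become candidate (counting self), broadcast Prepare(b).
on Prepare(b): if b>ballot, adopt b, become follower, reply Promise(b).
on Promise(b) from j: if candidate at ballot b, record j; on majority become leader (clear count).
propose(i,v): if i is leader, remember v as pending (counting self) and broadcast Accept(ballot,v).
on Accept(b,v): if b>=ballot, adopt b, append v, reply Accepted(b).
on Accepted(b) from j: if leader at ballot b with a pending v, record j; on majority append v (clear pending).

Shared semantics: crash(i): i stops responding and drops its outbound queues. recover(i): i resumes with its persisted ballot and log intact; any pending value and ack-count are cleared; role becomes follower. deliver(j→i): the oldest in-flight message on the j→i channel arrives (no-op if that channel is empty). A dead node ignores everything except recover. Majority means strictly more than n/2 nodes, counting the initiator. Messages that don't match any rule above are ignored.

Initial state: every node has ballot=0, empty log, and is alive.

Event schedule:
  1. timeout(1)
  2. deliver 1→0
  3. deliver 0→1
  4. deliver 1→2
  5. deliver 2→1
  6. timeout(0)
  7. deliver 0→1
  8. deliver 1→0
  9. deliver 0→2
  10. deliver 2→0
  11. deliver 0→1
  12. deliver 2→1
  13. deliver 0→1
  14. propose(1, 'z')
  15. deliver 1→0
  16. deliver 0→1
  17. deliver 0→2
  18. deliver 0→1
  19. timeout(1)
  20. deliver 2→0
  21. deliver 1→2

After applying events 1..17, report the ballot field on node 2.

6

step 1 timeout(1): 1={cand,b=4,log=-}
step 2 deliver 1→0: 0={foll,b=4,log=-}
step 3 deliver 0→1: 1={lead,b=4,log=-}
step 4 deliver 1→2: 2={foll,b=4,log=-}
step 5 deliver 2→1: —
step 6 timeout(0): 0={cand,b=6,log=-}
step 7 deliver 0→1: 1={foll,b=6,log=-}
step 8 deliver 1→0: 0={lead,b=6,log=-}
step 9 deliver 0→2: 2={foll,b=6,log=-}
step 10 deliver 2→0: —
step 11 deliver 0→1: —
step 12 deliver 2→1: —
step 13 deliver 0→1: —
step 14 propose(1,'z'): —
step 15 deliver 1→0: —
step 16 deliver 0→1: —
step 17 deliver 0→2: —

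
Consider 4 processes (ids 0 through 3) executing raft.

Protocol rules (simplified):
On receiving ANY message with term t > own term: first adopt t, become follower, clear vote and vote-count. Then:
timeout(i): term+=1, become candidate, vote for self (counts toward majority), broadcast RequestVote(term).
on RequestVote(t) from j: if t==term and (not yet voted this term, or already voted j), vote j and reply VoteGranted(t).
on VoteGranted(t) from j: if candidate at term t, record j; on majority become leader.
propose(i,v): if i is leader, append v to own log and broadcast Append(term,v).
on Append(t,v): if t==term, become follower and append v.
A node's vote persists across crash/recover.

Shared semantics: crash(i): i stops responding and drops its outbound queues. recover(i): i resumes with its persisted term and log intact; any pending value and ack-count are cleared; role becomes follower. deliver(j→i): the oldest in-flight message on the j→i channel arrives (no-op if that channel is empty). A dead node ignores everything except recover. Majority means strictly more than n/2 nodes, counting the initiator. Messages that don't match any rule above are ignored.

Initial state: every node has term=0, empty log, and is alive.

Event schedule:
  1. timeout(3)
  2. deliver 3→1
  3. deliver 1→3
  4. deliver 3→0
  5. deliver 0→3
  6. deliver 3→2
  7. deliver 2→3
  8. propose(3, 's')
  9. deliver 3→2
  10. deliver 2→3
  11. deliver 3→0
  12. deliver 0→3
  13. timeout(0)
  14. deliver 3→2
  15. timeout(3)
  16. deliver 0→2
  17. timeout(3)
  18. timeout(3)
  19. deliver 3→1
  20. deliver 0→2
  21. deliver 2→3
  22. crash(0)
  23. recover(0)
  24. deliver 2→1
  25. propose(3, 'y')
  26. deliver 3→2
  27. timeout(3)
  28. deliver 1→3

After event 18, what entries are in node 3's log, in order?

s

after 1 — timeout(3): n3:cand/t1/[-]
after 2 — deliver 3→1: n1:foll/t1/[-]
after 3 — deliver 1→3: ·
after 4 — deliver 3→0: n0:foll/t1/[-]
after 5 — deliver 0→3: n3:lead/t1/[-]
after 6 — deliver 3→2: n2:foll/t1/[-]
after 7 — deliver 2→3: ·
after 8 — propose(3,'s'): n3:lead/t1/[s]
after 9 — deliver 3→2: n2:foll/t1/[s]
after 10 — deliver 2→3: ·
after 11 — deliver 3→0: n0:foll/t1/[s]
after 12 — deliver 0→3: ·
after 13 — timeout(0): n0:cand/t2/[s]
after 14 — deliver 3→2: ·
after 15 — timeout(3): n3:cand/t2/[s]
after 16 — deliver 0→2: n2:foll/t2/[s]
after 17 — timeout(3): n3:cand/t3/[s]
after 18 — timeout(3): n3:cand/t4/[s]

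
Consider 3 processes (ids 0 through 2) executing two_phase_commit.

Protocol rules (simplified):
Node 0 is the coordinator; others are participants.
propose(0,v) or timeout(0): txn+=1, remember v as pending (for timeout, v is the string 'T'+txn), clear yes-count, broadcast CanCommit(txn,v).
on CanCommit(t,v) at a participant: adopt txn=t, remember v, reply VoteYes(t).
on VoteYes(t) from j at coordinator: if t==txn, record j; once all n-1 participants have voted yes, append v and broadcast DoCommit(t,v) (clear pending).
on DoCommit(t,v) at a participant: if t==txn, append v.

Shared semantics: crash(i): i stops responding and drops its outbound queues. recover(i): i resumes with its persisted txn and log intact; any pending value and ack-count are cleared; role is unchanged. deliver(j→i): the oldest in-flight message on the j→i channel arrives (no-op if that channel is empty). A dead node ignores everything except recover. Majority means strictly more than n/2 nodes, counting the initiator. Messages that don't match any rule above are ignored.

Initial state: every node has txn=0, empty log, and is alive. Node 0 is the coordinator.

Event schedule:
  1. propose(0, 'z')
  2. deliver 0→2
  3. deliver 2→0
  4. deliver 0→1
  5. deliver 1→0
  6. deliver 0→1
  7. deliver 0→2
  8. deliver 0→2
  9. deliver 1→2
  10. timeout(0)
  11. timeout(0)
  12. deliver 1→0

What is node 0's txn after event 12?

3

e1 propose(0,'z'): 0[coor,t=1,-]
e2 deliver 0→2: 2[part,t=1,-]
e3 deliver 2→0: ·
e4 deliver 0→1: 1[part,t=1,-]
e5 deliver 1→0: 0[coor,t=1,z]
e6 deliver 0→1: 1[part,t=1,z]
e7 deliver 0→2: 2[part,t=1,z]
e8 deliver 0→2: ·
e9 deliver 1→2: ·
e10 timeout(0): 0[coor,t=2,z]
e11 timeout(0): 0[coor,t=3,z]
e12 deliver 1→0: ·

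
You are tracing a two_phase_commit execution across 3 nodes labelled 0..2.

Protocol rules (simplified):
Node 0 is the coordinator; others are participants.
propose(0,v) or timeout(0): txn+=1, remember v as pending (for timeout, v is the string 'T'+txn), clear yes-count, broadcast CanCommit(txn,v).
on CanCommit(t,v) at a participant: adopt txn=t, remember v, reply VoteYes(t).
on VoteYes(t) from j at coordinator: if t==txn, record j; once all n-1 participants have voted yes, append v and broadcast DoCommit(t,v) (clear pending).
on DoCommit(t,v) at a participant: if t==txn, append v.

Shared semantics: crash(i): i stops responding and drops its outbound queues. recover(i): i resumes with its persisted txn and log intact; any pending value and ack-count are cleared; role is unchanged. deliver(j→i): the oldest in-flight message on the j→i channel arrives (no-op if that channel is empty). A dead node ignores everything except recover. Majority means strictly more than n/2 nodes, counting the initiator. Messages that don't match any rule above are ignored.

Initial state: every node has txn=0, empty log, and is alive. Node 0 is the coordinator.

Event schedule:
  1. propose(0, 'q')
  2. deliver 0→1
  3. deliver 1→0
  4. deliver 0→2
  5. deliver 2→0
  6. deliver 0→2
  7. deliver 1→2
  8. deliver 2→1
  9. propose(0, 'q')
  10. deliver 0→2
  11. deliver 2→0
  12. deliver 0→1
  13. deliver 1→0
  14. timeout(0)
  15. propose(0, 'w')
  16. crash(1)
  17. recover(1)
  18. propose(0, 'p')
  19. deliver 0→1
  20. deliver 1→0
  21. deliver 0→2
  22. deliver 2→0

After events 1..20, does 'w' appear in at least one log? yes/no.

no

e1 propose(0,'q'): 0[coor,t=1,-]
e2 deliver 0→1: 1[part,t=1,-]
e3 deliver 1→0: ·
e4 deliver 0→2: 2[part,t=1,-]
e5 deliver 2→0: 0[coor,t=1,q]
e6 deliver 0→2: 2[part,t=1,q]
e7 deliver 1→2: ·
e8 deliver 2→1: ·
e9 propose(0,'q'): 0[coor,t=2,q]
e10 deliver 0→2: 2[part,t=2,q]
e11 deliver 2→0: ·
e12 deliver 0→1: 1[part,t=1,q]
e13 deliver 1→0: ·
e14 timeout(0): 0[coor,t=3,q]
e15 propose(0,'w'): 0[coor,t=4,q]
e16 crash(1): 1[✗part,t=1,q]
e17 recover(1): 1[part,t=1,q]
e18 propose(0,'p'): 0[coor,t=5,q]
e19 deliver 0→1: 1[part,t=2,q]
e20 deliver 1→0: ·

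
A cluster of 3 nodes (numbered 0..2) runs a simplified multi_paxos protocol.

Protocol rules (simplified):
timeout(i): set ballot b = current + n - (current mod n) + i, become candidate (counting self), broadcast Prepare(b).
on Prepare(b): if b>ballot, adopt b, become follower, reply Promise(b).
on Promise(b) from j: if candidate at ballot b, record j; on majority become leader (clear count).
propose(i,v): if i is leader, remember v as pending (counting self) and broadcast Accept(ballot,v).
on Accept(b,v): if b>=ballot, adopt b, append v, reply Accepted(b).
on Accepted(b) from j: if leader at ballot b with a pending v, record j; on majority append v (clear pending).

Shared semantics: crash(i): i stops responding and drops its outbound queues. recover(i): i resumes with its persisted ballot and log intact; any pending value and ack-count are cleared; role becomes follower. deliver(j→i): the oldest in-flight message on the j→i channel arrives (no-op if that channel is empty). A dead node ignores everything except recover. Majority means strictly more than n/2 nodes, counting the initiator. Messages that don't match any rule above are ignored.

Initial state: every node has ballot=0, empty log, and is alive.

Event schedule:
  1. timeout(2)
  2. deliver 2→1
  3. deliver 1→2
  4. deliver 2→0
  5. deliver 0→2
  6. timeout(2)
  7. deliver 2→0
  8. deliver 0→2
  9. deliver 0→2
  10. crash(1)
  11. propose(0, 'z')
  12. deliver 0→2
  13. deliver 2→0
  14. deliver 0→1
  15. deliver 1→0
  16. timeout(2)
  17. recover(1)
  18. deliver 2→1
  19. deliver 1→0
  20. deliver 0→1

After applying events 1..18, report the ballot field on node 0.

8

e1 timeout(2): 2[cand,b=5,-]
e2 deliver 2→1: 1[foll,b=5,-]
e3 deliver 1→2: 2[lead,b=5,-]
e4 deliver 2→0: 0[foll,b=5,-]
e5 deliver 0→2: ·
e6 timeout(2): 2[cand,b=8,-]
e7 deliver 2→0: 0[foll,b=8,-]
e8 deliver 0→2: 2[lead,b=8,-]
e9 deliver 0→2: ·
e10 crash(1): 1[✗foll,b=5,-]
e11 propose(0,'z'): ·
e12 deliver 0→2: ·
e13 deliver 2→0: ·
e14 deliver 0→1: ·
e15 deliver 1→0: ·
e16 timeout(2): 2[cand,b=11,-]
e17 recover(1): 1[foll,b=5,-]
e18 deliver 2→1: 1[foll,b=8,-]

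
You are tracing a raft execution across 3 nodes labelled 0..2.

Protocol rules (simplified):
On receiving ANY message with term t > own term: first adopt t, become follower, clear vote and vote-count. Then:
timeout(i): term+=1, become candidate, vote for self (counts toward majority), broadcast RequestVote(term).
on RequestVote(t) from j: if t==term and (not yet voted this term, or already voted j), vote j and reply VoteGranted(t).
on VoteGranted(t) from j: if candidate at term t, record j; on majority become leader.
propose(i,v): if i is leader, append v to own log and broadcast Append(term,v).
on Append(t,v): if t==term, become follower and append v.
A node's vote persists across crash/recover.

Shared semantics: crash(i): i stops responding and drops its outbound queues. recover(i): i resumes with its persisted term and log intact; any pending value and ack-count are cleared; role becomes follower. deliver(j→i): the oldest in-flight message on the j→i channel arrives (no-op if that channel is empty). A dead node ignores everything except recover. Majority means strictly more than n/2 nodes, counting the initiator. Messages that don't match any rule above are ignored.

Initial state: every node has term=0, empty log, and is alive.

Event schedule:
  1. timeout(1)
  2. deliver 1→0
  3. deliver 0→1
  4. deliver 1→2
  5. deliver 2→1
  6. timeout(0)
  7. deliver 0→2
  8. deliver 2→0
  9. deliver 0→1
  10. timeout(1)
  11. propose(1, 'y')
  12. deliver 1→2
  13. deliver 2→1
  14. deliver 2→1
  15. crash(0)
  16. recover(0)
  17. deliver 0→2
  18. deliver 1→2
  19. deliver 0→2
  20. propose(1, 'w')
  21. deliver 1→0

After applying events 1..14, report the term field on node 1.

1. timeout(1):  <1:cand t1 ->
2. deliver 1→0:  <0:foll t1 ->
3. deliver 0→1:  <1:lead t1 ->
4. deliver 1→2:  <2:foll t1 ->
5. deliver 2→1:  nop
6. timeout(0):  <0:cand t2 ->
7. deliver 0→2:  <2:foll t2 ->
8. deliver 2→0:  <0:lead t2 ->
9. deliver 0→1:  <1:foll t2 ->
10. timeout(1):  <1:cand t3 ->
11. propose(1,'y'):  nop
12. deliver 1→2:  <2:foll t3 ->
13. deliver 2→1:  <1:lead t3 ->
14. deliver 2→1:  nop

3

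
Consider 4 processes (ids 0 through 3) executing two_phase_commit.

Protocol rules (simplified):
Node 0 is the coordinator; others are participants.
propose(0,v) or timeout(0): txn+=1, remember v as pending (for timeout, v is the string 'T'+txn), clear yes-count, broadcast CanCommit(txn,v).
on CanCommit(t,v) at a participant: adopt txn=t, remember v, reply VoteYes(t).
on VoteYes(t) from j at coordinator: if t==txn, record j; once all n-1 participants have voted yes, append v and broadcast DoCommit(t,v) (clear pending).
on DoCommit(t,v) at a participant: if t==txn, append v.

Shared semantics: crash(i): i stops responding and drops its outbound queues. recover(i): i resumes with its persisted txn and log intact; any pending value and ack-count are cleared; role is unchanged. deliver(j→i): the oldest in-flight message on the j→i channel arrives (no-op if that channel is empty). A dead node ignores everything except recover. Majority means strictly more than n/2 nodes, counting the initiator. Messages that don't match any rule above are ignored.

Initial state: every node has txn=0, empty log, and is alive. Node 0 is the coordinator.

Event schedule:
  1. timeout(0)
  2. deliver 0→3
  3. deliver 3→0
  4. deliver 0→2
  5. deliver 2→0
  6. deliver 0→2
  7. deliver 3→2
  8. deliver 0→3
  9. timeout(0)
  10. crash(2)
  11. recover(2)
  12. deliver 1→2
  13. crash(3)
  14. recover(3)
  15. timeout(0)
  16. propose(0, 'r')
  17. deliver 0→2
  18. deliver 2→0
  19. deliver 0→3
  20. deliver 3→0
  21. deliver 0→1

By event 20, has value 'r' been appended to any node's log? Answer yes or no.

no

e1 timeout(0): 0[coor,t=1,-]
e2 deliver 0→3: 3[part,t=1,-]
e3 deliver 3→0: ·
e4 deliver 0→2: 2[part,t=1,-]
e5 deliver 2→0: ·
e6 deliver 0→2: ·
e7 deliver 3→2: ·
e8 deliver 0→3: ·
e9 timeout(0): 0[coor,t=2,-]
e10 crash(2): 2[✗part,t=1,-]
e11 recover(2): 2[part,t=1,-]
e12 deliver 1→2: ·
e13 crash(3): 3[✗part,t=1,-]
e14 recover(3): 3[part,t=1,-]
e15 timeout(0): 0[coor,t=3,-]
e16 propose(0,'r'): 0[coor,t=4,-]
e17 deliver 0→2: 2[part,t=2,-]
e18 deliver 2→0: ·
e19 deliver 0→3: 3[part,t=2,-]
e20 deliver 3→0: ·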